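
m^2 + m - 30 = (m - 5)*(m + 6)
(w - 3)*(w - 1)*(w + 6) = w^3 + 2*w^2 - 21*w + 18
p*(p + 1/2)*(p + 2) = p^3 + 5*p^2/2 + p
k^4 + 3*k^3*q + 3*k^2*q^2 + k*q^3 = k*(k + q)^3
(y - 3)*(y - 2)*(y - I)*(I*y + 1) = I*y^4 + 2*y^3 - 5*I*y^3 - 10*y^2 + 5*I*y^2 + 12*y + 5*I*y - 6*I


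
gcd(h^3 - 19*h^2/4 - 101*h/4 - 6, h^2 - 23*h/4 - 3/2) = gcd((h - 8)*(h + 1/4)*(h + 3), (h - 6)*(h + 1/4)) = h + 1/4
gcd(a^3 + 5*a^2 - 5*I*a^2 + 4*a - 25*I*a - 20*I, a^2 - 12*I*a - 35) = a - 5*I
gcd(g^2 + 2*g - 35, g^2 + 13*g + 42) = g + 7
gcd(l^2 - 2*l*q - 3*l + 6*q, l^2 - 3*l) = l - 3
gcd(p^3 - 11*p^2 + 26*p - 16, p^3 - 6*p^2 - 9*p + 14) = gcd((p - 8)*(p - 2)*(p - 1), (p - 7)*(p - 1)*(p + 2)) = p - 1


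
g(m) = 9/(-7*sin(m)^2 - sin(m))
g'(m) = 9*(14*sin(m)*cos(m) + cos(m))/(-7*sin(m)^2 - sin(m))^2 = 9*(14/tan(m) + cos(m)/sin(m)^2)/(7*sin(m) + 1)^2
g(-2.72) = -11.80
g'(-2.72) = 66.71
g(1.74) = -1.16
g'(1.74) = -0.37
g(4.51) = -1.57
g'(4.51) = 0.70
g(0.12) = -40.90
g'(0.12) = 493.89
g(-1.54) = -1.50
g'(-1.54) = -0.10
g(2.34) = -2.08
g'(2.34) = -3.69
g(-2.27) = -2.70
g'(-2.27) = 5.06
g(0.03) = -247.98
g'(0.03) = 9697.41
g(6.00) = -33.70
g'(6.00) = -352.71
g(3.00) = -32.08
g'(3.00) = -336.92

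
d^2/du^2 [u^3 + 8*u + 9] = 6*u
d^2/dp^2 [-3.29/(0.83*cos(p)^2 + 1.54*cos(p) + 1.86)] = (9.065924*(1 - cos(p)^2)^2 + 12.615834*cos(p)^3 - 7.980882*cos(p)^2 - 34.655544*cos(p) - 14.512848)/(0.83*cos(p)^2 + 1.54*cos(p) + 1.86)^3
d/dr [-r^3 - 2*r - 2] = -3*r^2 - 2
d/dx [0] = 0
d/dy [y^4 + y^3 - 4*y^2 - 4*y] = 4*y^3 + 3*y^2 - 8*y - 4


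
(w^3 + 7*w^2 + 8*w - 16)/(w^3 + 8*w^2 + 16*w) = (w - 1)/w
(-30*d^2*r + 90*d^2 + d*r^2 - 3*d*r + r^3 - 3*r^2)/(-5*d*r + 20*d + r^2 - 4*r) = (6*d*r - 18*d + r^2 - 3*r)/(r - 4)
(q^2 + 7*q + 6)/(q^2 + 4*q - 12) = (q + 1)/(q - 2)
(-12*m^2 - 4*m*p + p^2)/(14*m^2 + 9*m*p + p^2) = (-6*m + p)/(7*m + p)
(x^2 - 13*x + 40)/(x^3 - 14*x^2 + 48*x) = (x - 5)/(x*(x - 6))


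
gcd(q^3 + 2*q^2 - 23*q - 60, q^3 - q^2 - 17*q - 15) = q^2 - 2*q - 15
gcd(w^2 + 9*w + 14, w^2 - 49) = w + 7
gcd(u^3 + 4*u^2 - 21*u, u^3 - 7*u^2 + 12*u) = u^2 - 3*u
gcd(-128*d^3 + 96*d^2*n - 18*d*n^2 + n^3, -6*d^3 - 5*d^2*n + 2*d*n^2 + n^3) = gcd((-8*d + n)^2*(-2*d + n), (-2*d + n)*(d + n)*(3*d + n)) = 2*d - n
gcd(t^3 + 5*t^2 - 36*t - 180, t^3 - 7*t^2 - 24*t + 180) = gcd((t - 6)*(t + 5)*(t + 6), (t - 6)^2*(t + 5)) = t^2 - t - 30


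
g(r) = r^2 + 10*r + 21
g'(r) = 2*r + 10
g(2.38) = 50.46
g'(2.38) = 14.76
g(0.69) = 28.38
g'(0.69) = 11.38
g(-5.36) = -3.87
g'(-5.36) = -0.72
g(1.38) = 36.70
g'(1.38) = 12.76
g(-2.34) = 3.08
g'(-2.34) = 5.32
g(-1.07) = 11.44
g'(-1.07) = 7.86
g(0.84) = 30.11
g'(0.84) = 11.68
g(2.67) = 54.83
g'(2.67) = 15.34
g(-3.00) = 0.00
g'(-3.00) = 4.00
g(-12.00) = 45.00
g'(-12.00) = -14.00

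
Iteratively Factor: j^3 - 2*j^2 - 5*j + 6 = (j - 1)*(j^2 - j - 6) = (j - 1)*(j + 2)*(j - 3)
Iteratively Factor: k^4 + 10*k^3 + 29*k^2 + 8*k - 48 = (k + 3)*(k^3 + 7*k^2 + 8*k - 16) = (k + 3)*(k + 4)*(k^2 + 3*k - 4) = (k + 3)*(k + 4)^2*(k - 1)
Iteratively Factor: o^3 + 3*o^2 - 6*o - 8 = (o + 4)*(o^2 - o - 2) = (o - 2)*(o + 4)*(o + 1)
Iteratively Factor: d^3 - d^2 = (d)*(d^2 - d) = d*(d - 1)*(d)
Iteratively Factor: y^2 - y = (y - 1)*(y)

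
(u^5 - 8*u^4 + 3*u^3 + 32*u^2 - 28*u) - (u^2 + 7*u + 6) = u^5 - 8*u^4 + 3*u^3 + 31*u^2 - 35*u - 6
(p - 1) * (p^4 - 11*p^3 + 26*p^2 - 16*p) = p^5 - 12*p^4 + 37*p^3 - 42*p^2 + 16*p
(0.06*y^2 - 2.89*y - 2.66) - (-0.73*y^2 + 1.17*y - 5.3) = 0.79*y^2 - 4.06*y + 2.64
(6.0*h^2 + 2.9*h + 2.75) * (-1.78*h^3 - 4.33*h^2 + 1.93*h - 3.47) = -10.68*h^5 - 31.142*h^4 - 5.872*h^3 - 27.1305*h^2 - 4.7555*h - 9.5425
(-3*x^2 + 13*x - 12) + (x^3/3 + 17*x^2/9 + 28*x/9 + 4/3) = x^3/3 - 10*x^2/9 + 145*x/9 - 32/3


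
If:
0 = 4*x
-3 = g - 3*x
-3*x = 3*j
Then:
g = -3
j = 0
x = 0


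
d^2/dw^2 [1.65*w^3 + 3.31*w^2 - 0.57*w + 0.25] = 9.9*w + 6.62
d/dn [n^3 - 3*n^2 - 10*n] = 3*n^2 - 6*n - 10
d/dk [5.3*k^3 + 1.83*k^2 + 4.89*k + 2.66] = 15.9*k^2 + 3.66*k + 4.89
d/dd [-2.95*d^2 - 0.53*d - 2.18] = -5.9*d - 0.53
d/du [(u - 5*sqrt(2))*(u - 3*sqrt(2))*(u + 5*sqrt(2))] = 3*u^2 - 6*sqrt(2)*u - 50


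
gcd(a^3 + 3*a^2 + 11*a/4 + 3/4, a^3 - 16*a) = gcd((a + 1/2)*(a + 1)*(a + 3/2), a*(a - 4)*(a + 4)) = 1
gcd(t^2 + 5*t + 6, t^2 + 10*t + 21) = t + 3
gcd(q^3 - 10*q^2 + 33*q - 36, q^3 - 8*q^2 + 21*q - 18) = q^2 - 6*q + 9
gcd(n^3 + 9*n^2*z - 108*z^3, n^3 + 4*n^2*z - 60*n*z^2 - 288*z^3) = n^2 + 12*n*z + 36*z^2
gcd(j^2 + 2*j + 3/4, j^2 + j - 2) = 1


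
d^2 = d^2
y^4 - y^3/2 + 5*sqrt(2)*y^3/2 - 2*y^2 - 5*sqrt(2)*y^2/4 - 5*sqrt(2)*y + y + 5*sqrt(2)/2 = (y - 1/2)*(y - sqrt(2))*(y + sqrt(2))*(y + 5*sqrt(2)/2)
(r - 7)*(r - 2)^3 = r^4 - 13*r^3 + 54*r^2 - 92*r + 56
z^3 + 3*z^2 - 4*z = z*(z - 1)*(z + 4)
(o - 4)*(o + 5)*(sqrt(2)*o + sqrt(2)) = sqrt(2)*o^3 + 2*sqrt(2)*o^2 - 19*sqrt(2)*o - 20*sqrt(2)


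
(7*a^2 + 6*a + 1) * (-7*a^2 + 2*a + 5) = -49*a^4 - 28*a^3 + 40*a^2 + 32*a + 5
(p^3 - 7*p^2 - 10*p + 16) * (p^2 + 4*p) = p^5 - 3*p^4 - 38*p^3 - 24*p^2 + 64*p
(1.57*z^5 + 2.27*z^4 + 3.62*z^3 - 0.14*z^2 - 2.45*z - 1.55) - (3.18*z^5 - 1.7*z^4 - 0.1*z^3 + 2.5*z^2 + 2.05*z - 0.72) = -1.61*z^5 + 3.97*z^4 + 3.72*z^3 - 2.64*z^2 - 4.5*z - 0.83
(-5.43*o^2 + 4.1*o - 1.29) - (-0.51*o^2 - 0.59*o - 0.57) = -4.92*o^2 + 4.69*o - 0.72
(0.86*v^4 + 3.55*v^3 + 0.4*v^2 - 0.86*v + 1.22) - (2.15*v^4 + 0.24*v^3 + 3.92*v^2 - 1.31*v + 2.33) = -1.29*v^4 + 3.31*v^3 - 3.52*v^2 + 0.45*v - 1.11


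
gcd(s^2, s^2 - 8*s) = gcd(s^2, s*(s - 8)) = s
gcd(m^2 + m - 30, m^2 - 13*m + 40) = m - 5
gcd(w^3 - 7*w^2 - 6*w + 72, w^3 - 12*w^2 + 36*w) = w - 6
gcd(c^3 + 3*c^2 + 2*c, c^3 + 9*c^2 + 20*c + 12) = c^2 + 3*c + 2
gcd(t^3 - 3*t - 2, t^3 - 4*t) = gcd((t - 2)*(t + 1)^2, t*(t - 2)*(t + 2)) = t - 2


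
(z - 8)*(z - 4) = z^2 - 12*z + 32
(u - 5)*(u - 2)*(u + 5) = u^3 - 2*u^2 - 25*u + 50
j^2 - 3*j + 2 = (j - 2)*(j - 1)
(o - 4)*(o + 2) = o^2 - 2*o - 8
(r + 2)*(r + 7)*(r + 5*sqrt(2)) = r^3 + 5*sqrt(2)*r^2 + 9*r^2 + 14*r + 45*sqrt(2)*r + 70*sqrt(2)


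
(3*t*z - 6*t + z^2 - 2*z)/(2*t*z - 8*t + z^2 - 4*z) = (3*t*z - 6*t + z^2 - 2*z)/(2*t*z - 8*t + z^2 - 4*z)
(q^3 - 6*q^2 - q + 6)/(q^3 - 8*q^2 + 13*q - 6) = (q + 1)/(q - 1)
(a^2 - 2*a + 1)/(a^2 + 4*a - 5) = (a - 1)/(a + 5)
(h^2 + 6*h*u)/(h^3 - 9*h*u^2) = (h + 6*u)/(h^2 - 9*u^2)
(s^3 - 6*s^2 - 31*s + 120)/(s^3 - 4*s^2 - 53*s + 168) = (s + 5)/(s + 7)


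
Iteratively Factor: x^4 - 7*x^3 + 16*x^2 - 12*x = (x - 2)*(x^3 - 5*x^2 + 6*x) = (x - 2)^2*(x^2 - 3*x) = (x - 3)*(x - 2)^2*(x)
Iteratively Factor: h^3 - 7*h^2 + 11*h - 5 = (h - 5)*(h^2 - 2*h + 1) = (h - 5)*(h - 1)*(h - 1)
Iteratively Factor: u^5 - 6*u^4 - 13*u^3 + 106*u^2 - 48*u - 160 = (u - 2)*(u^4 - 4*u^3 - 21*u^2 + 64*u + 80) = (u - 2)*(u + 4)*(u^3 - 8*u^2 + 11*u + 20) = (u - 4)*(u - 2)*(u + 4)*(u^2 - 4*u - 5) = (u - 4)*(u - 2)*(u + 1)*(u + 4)*(u - 5)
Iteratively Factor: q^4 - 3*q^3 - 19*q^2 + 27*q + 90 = (q + 2)*(q^3 - 5*q^2 - 9*q + 45) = (q - 3)*(q + 2)*(q^2 - 2*q - 15) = (q - 3)*(q + 2)*(q + 3)*(q - 5)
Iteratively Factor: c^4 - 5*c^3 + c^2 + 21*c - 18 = (c - 3)*(c^3 - 2*c^2 - 5*c + 6) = (c - 3)*(c - 1)*(c^2 - c - 6) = (c - 3)^2*(c - 1)*(c + 2)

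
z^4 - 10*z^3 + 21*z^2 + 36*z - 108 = (z - 6)*(z - 3)^2*(z + 2)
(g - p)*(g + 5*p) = g^2 + 4*g*p - 5*p^2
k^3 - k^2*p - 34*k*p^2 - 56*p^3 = (k - 7*p)*(k + 2*p)*(k + 4*p)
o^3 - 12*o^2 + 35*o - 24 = (o - 8)*(o - 3)*(o - 1)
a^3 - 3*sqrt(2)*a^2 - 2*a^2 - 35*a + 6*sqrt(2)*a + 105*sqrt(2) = (a - 7)*(a + 5)*(a - 3*sqrt(2))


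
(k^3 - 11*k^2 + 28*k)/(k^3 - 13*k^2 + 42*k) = (k - 4)/(k - 6)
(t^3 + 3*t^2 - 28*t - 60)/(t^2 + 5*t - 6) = (t^2 - 3*t - 10)/(t - 1)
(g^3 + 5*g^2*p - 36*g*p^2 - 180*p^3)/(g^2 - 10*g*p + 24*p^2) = (-g^2 - 11*g*p - 30*p^2)/(-g + 4*p)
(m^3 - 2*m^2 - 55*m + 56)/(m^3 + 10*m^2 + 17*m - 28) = (m - 8)/(m + 4)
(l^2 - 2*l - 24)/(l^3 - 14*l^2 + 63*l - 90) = (l + 4)/(l^2 - 8*l + 15)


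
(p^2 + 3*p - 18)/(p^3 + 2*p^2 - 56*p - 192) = (p - 3)/(p^2 - 4*p - 32)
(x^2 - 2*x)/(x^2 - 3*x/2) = 2*(x - 2)/(2*x - 3)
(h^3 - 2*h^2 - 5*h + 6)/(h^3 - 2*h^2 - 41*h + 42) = (h^2 - h - 6)/(h^2 - h - 42)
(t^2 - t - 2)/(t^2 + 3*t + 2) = (t - 2)/(t + 2)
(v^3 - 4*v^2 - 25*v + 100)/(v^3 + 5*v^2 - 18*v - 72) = (v^2 - 25)/(v^2 + 9*v + 18)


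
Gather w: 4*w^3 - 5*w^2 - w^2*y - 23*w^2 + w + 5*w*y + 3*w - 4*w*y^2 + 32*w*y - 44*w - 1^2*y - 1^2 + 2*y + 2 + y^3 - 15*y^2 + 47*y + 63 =4*w^3 + w^2*(-y - 28) + w*(-4*y^2 + 37*y - 40) + y^3 - 15*y^2 + 48*y + 64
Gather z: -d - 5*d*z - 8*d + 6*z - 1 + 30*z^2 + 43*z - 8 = -9*d + 30*z^2 + z*(49 - 5*d) - 9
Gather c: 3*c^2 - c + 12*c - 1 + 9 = 3*c^2 + 11*c + 8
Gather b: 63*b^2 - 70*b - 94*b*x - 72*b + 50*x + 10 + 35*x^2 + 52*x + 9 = 63*b^2 + b*(-94*x - 142) + 35*x^2 + 102*x + 19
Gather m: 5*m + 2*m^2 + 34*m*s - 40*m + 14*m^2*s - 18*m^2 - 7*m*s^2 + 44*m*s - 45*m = m^2*(14*s - 16) + m*(-7*s^2 + 78*s - 80)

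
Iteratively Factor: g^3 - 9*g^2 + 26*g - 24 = (g - 2)*(g^2 - 7*g + 12) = (g - 4)*(g - 2)*(g - 3)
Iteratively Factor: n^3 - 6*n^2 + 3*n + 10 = (n - 2)*(n^2 - 4*n - 5) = (n - 5)*(n - 2)*(n + 1)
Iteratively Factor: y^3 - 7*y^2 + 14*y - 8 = (y - 4)*(y^2 - 3*y + 2) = (y - 4)*(y - 1)*(y - 2)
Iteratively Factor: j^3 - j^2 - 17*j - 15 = (j + 1)*(j^2 - 2*j - 15) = (j + 1)*(j + 3)*(j - 5)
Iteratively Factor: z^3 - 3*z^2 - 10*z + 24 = (z + 3)*(z^2 - 6*z + 8) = (z - 4)*(z + 3)*(z - 2)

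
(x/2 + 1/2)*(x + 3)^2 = x^3/2 + 7*x^2/2 + 15*x/2 + 9/2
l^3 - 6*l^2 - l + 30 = (l - 5)*(l - 3)*(l + 2)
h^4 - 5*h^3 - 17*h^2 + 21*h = h*(h - 7)*(h - 1)*(h + 3)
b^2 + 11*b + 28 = (b + 4)*(b + 7)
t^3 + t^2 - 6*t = t*(t - 2)*(t + 3)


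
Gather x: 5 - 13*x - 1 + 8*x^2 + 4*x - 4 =8*x^2 - 9*x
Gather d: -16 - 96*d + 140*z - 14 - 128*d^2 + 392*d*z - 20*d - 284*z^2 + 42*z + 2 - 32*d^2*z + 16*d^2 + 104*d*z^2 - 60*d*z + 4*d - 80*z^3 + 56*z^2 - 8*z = d^2*(-32*z - 112) + d*(104*z^2 + 332*z - 112) - 80*z^3 - 228*z^2 + 174*z - 28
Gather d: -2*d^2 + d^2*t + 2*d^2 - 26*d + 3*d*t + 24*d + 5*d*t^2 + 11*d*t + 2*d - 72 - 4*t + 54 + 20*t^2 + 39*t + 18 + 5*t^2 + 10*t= d^2*t + d*(5*t^2 + 14*t) + 25*t^2 + 45*t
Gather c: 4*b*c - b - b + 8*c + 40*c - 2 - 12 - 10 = -2*b + c*(4*b + 48) - 24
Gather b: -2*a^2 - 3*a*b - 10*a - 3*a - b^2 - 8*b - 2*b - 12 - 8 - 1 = -2*a^2 - 13*a - b^2 + b*(-3*a - 10) - 21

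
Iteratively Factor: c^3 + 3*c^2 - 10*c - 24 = (c + 2)*(c^2 + c - 12) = (c - 3)*(c + 2)*(c + 4)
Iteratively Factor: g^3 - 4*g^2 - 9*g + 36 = (g - 3)*(g^2 - g - 12) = (g - 3)*(g + 3)*(g - 4)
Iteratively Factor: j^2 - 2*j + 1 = (j - 1)*(j - 1)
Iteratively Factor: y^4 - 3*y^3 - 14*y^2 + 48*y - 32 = (y - 4)*(y^3 + y^2 - 10*y + 8) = (y - 4)*(y - 1)*(y^2 + 2*y - 8) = (y - 4)*(y - 1)*(y + 4)*(y - 2)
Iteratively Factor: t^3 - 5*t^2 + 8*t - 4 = (t - 2)*(t^2 - 3*t + 2) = (t - 2)^2*(t - 1)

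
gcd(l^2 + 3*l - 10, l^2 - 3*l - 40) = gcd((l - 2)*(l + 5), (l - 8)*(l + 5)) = l + 5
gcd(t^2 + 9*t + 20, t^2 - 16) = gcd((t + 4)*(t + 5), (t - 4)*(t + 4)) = t + 4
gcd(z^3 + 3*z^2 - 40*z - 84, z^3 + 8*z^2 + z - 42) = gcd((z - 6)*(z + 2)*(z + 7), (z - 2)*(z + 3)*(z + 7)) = z + 7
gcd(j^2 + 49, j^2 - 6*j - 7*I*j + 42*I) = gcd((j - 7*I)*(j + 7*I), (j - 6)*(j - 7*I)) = j - 7*I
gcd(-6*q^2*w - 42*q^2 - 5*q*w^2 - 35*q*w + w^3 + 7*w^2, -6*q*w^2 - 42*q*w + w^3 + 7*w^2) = 6*q*w + 42*q - w^2 - 7*w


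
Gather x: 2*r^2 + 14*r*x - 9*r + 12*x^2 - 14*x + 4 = 2*r^2 - 9*r + 12*x^2 + x*(14*r - 14) + 4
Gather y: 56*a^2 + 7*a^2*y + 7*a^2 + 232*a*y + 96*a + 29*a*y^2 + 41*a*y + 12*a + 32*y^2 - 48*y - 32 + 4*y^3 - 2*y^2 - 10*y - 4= 63*a^2 + 108*a + 4*y^3 + y^2*(29*a + 30) + y*(7*a^2 + 273*a - 58) - 36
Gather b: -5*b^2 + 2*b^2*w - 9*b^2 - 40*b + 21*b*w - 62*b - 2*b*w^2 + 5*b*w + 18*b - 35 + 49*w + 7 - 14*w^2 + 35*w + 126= b^2*(2*w - 14) + b*(-2*w^2 + 26*w - 84) - 14*w^2 + 84*w + 98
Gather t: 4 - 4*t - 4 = -4*t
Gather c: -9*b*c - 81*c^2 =-9*b*c - 81*c^2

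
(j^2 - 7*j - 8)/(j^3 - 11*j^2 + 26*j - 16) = (j + 1)/(j^2 - 3*j + 2)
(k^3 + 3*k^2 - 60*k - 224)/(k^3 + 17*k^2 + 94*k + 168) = (k - 8)/(k + 6)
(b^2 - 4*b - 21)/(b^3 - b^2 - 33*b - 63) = 1/(b + 3)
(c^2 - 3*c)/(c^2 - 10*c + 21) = c/(c - 7)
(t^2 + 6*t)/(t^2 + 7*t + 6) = t/(t + 1)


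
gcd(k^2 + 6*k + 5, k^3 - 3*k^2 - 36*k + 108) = 1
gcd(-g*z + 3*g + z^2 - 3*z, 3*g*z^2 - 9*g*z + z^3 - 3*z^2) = z - 3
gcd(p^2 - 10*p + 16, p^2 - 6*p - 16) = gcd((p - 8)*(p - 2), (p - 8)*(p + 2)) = p - 8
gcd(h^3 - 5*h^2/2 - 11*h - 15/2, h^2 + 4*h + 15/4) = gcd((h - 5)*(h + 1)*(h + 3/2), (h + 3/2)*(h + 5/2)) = h + 3/2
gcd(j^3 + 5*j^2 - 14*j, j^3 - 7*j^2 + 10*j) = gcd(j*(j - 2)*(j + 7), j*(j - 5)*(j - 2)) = j^2 - 2*j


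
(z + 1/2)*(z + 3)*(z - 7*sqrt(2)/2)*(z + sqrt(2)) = z^4 - 5*sqrt(2)*z^3/2 + 7*z^3/2 - 35*sqrt(2)*z^2/4 - 11*z^2/2 - 49*z/2 - 15*sqrt(2)*z/4 - 21/2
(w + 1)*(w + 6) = w^2 + 7*w + 6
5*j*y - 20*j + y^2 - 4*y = (5*j + y)*(y - 4)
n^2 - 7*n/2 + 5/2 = (n - 5/2)*(n - 1)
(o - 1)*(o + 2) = o^2 + o - 2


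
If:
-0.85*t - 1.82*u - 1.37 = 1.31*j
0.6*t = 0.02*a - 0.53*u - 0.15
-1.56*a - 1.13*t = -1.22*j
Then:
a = 0.00151115623428327*u - 0.489809683620759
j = -0.81619044485494*u - 0.872993938140518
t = -0.883282961458857*u - 0.266326989454025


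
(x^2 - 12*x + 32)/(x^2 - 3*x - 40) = (x - 4)/(x + 5)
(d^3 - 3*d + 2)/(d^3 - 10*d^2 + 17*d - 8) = (d + 2)/(d - 8)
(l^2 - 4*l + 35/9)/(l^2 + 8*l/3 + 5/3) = (9*l^2 - 36*l + 35)/(3*(3*l^2 + 8*l + 5))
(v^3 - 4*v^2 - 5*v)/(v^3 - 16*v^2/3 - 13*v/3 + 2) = 3*v*(v - 5)/(3*v^2 - 19*v + 6)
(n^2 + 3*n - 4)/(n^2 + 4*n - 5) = (n + 4)/(n + 5)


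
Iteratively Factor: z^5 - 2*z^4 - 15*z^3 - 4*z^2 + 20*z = (z + 2)*(z^4 - 4*z^3 - 7*z^2 + 10*z) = (z + 2)^2*(z^3 - 6*z^2 + 5*z) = (z - 5)*(z + 2)^2*(z^2 - z) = z*(z - 5)*(z + 2)^2*(z - 1)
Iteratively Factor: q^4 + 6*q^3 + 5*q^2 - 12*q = (q + 3)*(q^3 + 3*q^2 - 4*q) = (q + 3)*(q + 4)*(q^2 - q) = q*(q + 3)*(q + 4)*(q - 1)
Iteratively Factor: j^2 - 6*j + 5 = (j - 1)*(j - 5)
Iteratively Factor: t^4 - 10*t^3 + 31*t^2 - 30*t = (t - 2)*(t^3 - 8*t^2 + 15*t) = (t - 3)*(t - 2)*(t^2 - 5*t) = t*(t - 3)*(t - 2)*(t - 5)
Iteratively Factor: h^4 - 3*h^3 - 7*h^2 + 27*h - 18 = (h - 3)*(h^3 - 7*h + 6) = (h - 3)*(h - 1)*(h^2 + h - 6) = (h - 3)*(h - 1)*(h + 3)*(h - 2)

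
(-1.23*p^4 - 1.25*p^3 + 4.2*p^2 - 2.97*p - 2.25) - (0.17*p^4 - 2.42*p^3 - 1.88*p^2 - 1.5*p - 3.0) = -1.4*p^4 + 1.17*p^3 + 6.08*p^2 - 1.47*p + 0.75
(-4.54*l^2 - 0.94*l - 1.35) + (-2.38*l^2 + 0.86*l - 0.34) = -6.92*l^2 - 0.08*l - 1.69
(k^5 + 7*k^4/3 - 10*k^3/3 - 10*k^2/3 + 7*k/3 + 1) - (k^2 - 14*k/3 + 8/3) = k^5 + 7*k^4/3 - 10*k^3/3 - 13*k^2/3 + 7*k - 5/3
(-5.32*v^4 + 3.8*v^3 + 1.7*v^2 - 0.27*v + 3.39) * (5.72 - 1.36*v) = 7.2352*v^5 - 35.5984*v^4 + 19.424*v^3 + 10.0912*v^2 - 6.1548*v + 19.3908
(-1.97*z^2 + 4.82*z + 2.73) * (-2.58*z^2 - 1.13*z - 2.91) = 5.0826*z^4 - 10.2095*z^3 - 6.7573*z^2 - 17.1111*z - 7.9443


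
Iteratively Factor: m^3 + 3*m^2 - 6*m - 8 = (m + 4)*(m^2 - m - 2) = (m + 1)*(m + 4)*(m - 2)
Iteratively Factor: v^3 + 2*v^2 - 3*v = (v - 1)*(v^2 + 3*v) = (v - 1)*(v + 3)*(v)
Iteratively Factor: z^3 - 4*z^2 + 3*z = (z - 1)*(z^2 - 3*z) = (z - 3)*(z - 1)*(z)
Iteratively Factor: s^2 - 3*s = (s)*(s - 3)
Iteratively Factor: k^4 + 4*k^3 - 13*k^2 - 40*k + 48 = (k + 4)*(k^3 - 13*k + 12) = (k + 4)^2*(k^2 - 4*k + 3) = (k - 1)*(k + 4)^2*(k - 3)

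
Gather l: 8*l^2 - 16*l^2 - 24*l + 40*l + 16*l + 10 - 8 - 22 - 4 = -8*l^2 + 32*l - 24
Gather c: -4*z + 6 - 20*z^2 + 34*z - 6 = -20*z^2 + 30*z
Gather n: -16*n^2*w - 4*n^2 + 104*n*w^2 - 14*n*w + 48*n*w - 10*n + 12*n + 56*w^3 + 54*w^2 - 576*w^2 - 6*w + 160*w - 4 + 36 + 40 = n^2*(-16*w - 4) + n*(104*w^2 + 34*w + 2) + 56*w^3 - 522*w^2 + 154*w + 72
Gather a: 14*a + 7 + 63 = 14*a + 70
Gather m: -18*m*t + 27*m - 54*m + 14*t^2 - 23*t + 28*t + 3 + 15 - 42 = m*(-18*t - 27) + 14*t^2 + 5*t - 24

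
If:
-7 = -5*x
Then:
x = 7/5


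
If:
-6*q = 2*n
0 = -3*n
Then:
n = 0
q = 0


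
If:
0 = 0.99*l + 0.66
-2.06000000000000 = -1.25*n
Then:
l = -0.67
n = 1.65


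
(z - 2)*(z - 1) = z^2 - 3*z + 2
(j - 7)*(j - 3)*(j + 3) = j^3 - 7*j^2 - 9*j + 63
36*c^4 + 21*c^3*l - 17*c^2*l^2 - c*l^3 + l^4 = (-3*c + l)^2*(c + l)*(4*c + l)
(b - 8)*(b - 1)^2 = b^3 - 10*b^2 + 17*b - 8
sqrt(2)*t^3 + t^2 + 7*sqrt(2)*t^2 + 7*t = t*(t + 7)*(sqrt(2)*t + 1)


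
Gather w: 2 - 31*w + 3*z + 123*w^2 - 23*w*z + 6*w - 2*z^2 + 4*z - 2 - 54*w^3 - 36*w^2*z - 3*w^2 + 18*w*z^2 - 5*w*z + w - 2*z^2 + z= -54*w^3 + w^2*(120 - 36*z) + w*(18*z^2 - 28*z - 24) - 4*z^2 + 8*z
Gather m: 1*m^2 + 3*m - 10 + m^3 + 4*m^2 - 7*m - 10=m^3 + 5*m^2 - 4*m - 20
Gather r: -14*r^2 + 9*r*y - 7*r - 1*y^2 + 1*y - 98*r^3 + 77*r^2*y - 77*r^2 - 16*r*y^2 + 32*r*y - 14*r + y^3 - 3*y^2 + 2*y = -98*r^3 + r^2*(77*y - 91) + r*(-16*y^2 + 41*y - 21) + y^3 - 4*y^2 + 3*y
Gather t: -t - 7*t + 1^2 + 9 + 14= 24 - 8*t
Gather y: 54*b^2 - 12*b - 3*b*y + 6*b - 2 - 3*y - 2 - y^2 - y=54*b^2 - 6*b - y^2 + y*(-3*b - 4) - 4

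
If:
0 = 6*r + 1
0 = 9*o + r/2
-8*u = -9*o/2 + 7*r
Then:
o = 1/108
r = -1/6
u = 29/192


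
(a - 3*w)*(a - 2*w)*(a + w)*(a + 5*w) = a^4 + a^3*w - 19*a^2*w^2 + 11*a*w^3 + 30*w^4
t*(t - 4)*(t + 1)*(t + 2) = t^4 - t^3 - 10*t^2 - 8*t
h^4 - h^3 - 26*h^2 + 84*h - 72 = (h - 3)*(h - 2)^2*(h + 6)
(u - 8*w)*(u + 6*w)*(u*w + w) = u^3*w - 2*u^2*w^2 + u^2*w - 48*u*w^3 - 2*u*w^2 - 48*w^3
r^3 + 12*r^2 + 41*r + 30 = (r + 1)*(r + 5)*(r + 6)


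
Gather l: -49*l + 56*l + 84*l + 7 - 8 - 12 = 91*l - 13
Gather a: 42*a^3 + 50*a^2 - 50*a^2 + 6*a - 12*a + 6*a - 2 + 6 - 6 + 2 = 42*a^3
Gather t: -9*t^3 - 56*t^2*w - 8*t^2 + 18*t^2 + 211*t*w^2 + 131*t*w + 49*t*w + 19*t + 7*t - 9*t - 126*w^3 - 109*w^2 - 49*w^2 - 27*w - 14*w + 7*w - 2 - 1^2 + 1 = -9*t^3 + t^2*(10 - 56*w) + t*(211*w^2 + 180*w + 17) - 126*w^3 - 158*w^2 - 34*w - 2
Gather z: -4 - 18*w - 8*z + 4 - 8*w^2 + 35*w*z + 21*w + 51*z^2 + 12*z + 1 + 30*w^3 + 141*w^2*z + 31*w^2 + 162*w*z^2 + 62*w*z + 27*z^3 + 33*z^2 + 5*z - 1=30*w^3 + 23*w^2 + 3*w + 27*z^3 + z^2*(162*w + 84) + z*(141*w^2 + 97*w + 9)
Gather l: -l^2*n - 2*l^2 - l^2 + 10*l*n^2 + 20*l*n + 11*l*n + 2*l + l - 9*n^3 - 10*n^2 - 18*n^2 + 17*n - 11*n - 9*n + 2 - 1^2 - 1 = l^2*(-n - 3) + l*(10*n^2 + 31*n + 3) - 9*n^3 - 28*n^2 - 3*n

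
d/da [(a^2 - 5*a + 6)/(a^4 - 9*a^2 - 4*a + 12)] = (-2*a^2 + 7*a - 2)/(a^5 + 4*a^4 + a^3 - 10*a^2 - 4*a + 8)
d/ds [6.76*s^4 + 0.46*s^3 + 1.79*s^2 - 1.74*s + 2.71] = 27.04*s^3 + 1.38*s^2 + 3.58*s - 1.74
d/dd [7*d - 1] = 7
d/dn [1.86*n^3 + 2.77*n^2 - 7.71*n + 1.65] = 5.58*n^2 + 5.54*n - 7.71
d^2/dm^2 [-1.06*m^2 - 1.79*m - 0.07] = -2.12000000000000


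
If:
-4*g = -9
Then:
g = 9/4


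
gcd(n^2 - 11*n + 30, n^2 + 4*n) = 1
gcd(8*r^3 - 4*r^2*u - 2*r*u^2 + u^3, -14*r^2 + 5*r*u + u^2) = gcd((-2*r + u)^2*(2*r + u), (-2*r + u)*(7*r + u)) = 2*r - u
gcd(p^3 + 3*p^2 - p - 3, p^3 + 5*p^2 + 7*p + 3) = p^2 + 4*p + 3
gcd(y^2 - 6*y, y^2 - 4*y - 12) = y - 6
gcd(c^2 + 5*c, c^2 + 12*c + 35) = c + 5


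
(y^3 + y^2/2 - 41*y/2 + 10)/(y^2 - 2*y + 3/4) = 2*(y^2 + y - 20)/(2*y - 3)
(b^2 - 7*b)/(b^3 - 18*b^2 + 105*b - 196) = b/(b^2 - 11*b + 28)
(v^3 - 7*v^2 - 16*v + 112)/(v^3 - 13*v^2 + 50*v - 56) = (v + 4)/(v - 2)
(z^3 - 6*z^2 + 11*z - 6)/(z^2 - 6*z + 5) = (z^2 - 5*z + 6)/(z - 5)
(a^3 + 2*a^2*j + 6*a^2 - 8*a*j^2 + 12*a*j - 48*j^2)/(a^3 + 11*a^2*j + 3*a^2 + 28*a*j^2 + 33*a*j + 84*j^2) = (a^2 - 2*a*j + 6*a - 12*j)/(a^2 + 7*a*j + 3*a + 21*j)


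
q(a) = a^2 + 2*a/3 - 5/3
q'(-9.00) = -17.33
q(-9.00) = 73.33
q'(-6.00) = -11.33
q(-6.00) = 30.33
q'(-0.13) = 0.41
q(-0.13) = -1.74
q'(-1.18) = -1.69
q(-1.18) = -1.06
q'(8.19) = 17.05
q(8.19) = 70.87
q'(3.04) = 6.75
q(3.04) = 9.60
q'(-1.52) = -2.37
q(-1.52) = -0.37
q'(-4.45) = -8.23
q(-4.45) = 15.17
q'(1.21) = 3.09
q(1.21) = 0.60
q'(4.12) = 8.91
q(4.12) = 18.05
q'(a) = 2*a + 2/3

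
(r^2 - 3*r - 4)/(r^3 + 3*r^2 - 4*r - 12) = (r^2 - 3*r - 4)/(r^3 + 3*r^2 - 4*r - 12)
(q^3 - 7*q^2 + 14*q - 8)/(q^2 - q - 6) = (-q^3 + 7*q^2 - 14*q + 8)/(-q^2 + q + 6)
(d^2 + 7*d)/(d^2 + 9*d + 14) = d/(d + 2)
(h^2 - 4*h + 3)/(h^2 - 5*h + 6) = (h - 1)/(h - 2)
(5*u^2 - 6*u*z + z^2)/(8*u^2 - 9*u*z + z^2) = (-5*u + z)/(-8*u + z)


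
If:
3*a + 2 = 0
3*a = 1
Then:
No Solution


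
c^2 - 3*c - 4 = (c - 4)*(c + 1)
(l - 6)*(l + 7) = l^2 + l - 42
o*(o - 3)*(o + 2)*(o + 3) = o^4 + 2*o^3 - 9*o^2 - 18*o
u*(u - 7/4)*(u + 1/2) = u^3 - 5*u^2/4 - 7*u/8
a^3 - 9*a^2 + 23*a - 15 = (a - 5)*(a - 3)*(a - 1)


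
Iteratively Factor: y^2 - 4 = (y + 2)*(y - 2)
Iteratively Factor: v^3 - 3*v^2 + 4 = (v + 1)*(v^2 - 4*v + 4) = (v - 2)*(v + 1)*(v - 2)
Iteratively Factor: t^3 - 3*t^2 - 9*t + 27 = (t - 3)*(t^2 - 9) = (t - 3)*(t + 3)*(t - 3)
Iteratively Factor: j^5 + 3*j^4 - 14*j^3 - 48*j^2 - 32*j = (j)*(j^4 + 3*j^3 - 14*j^2 - 48*j - 32) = j*(j + 4)*(j^3 - j^2 - 10*j - 8) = j*(j - 4)*(j + 4)*(j^2 + 3*j + 2) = j*(j - 4)*(j + 2)*(j + 4)*(j + 1)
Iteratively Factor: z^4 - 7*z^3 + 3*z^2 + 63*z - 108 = (z + 3)*(z^3 - 10*z^2 + 33*z - 36) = (z - 3)*(z + 3)*(z^2 - 7*z + 12) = (z - 3)^2*(z + 3)*(z - 4)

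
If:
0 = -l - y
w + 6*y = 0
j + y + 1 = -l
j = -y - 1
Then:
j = -1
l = 0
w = 0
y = 0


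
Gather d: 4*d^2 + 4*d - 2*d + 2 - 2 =4*d^2 + 2*d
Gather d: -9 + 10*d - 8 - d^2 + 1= -d^2 + 10*d - 16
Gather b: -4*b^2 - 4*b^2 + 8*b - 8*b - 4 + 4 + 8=8 - 8*b^2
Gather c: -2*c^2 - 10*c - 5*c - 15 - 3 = -2*c^2 - 15*c - 18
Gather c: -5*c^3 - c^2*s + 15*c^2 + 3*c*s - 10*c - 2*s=-5*c^3 + c^2*(15 - s) + c*(3*s - 10) - 2*s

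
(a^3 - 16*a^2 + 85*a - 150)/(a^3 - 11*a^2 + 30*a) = (a - 5)/a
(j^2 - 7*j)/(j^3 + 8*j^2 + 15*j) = (j - 7)/(j^2 + 8*j + 15)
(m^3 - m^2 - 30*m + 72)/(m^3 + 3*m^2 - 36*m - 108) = (m^2 - 7*m + 12)/(m^2 - 3*m - 18)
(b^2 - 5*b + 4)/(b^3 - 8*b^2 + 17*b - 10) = (b - 4)/(b^2 - 7*b + 10)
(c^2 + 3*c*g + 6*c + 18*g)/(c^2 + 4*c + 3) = (c^2 + 3*c*g + 6*c + 18*g)/(c^2 + 4*c + 3)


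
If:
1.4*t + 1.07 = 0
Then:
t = -0.76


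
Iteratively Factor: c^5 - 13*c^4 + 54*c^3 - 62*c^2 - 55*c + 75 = (c + 1)*(c^4 - 14*c^3 + 68*c^2 - 130*c + 75) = (c - 5)*(c + 1)*(c^3 - 9*c^2 + 23*c - 15) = (c - 5)*(c - 3)*(c + 1)*(c^2 - 6*c + 5) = (c - 5)^2*(c - 3)*(c + 1)*(c - 1)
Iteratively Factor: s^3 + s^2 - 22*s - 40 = (s + 2)*(s^2 - s - 20) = (s - 5)*(s + 2)*(s + 4)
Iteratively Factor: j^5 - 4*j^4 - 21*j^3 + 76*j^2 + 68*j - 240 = (j - 3)*(j^4 - j^3 - 24*j^2 + 4*j + 80) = (j - 3)*(j + 2)*(j^3 - 3*j^2 - 18*j + 40) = (j - 5)*(j - 3)*(j + 2)*(j^2 + 2*j - 8) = (j - 5)*(j - 3)*(j - 2)*(j + 2)*(j + 4)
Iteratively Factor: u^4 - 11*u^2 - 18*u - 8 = (u + 2)*(u^3 - 2*u^2 - 7*u - 4) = (u + 1)*(u + 2)*(u^2 - 3*u - 4) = (u + 1)^2*(u + 2)*(u - 4)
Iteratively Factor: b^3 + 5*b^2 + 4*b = (b + 4)*(b^2 + b) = b*(b + 4)*(b + 1)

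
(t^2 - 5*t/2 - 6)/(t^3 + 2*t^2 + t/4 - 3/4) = 2*(t - 4)/(2*t^2 + t - 1)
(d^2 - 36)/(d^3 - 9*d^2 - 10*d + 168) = (d + 6)/(d^2 - 3*d - 28)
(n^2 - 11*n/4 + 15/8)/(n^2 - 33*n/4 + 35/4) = (n - 3/2)/(n - 7)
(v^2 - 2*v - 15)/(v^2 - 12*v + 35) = (v + 3)/(v - 7)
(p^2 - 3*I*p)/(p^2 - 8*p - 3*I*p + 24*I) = p/(p - 8)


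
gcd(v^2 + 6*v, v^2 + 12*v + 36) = v + 6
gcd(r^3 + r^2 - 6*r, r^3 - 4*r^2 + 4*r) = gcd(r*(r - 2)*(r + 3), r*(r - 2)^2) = r^2 - 2*r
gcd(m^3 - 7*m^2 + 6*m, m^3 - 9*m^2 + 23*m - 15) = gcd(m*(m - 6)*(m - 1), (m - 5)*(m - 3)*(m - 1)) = m - 1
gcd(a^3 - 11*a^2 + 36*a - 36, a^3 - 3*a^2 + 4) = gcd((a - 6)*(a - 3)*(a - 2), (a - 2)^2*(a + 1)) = a - 2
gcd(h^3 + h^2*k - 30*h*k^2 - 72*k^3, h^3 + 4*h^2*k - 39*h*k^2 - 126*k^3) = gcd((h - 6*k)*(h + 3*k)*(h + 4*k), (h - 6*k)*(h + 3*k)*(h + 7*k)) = h^2 - 3*h*k - 18*k^2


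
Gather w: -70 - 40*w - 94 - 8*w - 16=-48*w - 180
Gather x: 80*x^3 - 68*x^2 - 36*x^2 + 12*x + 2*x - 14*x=80*x^3 - 104*x^2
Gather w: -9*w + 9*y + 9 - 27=-9*w + 9*y - 18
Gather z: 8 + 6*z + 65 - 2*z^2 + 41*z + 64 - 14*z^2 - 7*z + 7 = -16*z^2 + 40*z + 144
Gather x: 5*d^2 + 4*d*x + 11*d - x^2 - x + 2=5*d^2 + 11*d - x^2 + x*(4*d - 1) + 2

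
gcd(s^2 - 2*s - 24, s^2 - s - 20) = s + 4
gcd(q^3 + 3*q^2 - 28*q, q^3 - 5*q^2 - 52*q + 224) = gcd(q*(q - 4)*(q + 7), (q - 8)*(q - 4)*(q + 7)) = q^2 + 3*q - 28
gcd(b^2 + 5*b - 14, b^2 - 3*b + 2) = b - 2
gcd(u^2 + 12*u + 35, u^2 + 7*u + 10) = u + 5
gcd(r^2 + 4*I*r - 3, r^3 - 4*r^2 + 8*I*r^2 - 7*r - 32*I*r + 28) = r + I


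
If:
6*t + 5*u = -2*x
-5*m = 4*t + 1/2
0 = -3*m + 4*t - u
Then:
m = 4*x/95 - 13/190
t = -x/19 - 3/76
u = 9/190 - 32*x/95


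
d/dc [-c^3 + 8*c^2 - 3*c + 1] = -3*c^2 + 16*c - 3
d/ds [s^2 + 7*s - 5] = 2*s + 7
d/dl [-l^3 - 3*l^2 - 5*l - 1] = -3*l^2 - 6*l - 5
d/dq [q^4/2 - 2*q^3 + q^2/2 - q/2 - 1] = 2*q^3 - 6*q^2 + q - 1/2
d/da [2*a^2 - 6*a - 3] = 4*a - 6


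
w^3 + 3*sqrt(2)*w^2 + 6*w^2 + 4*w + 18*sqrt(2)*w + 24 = (w + 6)*(w + sqrt(2))*(w + 2*sqrt(2))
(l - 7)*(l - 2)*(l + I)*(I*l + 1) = I*l^4 - 9*I*l^3 + 15*I*l^2 - 9*I*l + 14*I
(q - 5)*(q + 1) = q^2 - 4*q - 5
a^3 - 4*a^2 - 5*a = a*(a - 5)*(a + 1)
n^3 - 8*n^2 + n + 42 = (n - 7)*(n - 3)*(n + 2)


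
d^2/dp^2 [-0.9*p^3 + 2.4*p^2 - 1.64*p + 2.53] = 4.8 - 5.4*p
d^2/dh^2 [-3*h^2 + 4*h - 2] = -6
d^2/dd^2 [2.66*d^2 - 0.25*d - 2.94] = 5.32000000000000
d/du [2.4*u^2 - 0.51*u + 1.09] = 4.8*u - 0.51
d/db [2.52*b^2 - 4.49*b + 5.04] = 5.04*b - 4.49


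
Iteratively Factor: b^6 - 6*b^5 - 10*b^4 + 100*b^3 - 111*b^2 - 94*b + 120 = (b - 1)*(b^5 - 5*b^4 - 15*b^3 + 85*b^2 - 26*b - 120) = (b - 2)*(b - 1)*(b^4 - 3*b^3 - 21*b^2 + 43*b + 60) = (b - 2)*(b - 1)*(b + 4)*(b^3 - 7*b^2 + 7*b + 15) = (b - 5)*(b - 2)*(b - 1)*(b + 4)*(b^2 - 2*b - 3) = (b - 5)*(b - 2)*(b - 1)*(b + 1)*(b + 4)*(b - 3)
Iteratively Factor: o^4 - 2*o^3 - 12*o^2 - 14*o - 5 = (o + 1)*(o^3 - 3*o^2 - 9*o - 5) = (o + 1)^2*(o^2 - 4*o - 5) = (o - 5)*(o + 1)^2*(o + 1)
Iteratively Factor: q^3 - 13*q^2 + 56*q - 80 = (q - 4)*(q^2 - 9*q + 20) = (q - 4)^2*(q - 5)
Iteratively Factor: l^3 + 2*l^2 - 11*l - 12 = (l + 1)*(l^2 + l - 12) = (l + 1)*(l + 4)*(l - 3)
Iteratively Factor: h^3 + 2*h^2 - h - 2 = (h - 1)*(h^2 + 3*h + 2) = (h - 1)*(h + 2)*(h + 1)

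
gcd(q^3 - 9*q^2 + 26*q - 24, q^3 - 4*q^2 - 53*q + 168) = q - 3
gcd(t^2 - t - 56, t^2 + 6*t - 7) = t + 7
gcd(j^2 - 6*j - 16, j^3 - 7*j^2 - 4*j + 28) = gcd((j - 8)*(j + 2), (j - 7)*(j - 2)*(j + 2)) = j + 2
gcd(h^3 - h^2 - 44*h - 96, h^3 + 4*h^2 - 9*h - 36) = h^2 + 7*h + 12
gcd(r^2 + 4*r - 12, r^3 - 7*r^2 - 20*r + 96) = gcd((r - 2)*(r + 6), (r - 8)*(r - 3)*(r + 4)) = 1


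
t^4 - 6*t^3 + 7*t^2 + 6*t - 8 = (t - 4)*(t - 2)*(t - 1)*(t + 1)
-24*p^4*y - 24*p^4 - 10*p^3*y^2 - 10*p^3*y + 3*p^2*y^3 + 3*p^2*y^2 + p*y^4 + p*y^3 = (-3*p + y)*(2*p + y)*(4*p + y)*(p*y + p)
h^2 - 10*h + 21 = (h - 7)*(h - 3)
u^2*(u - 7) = u^3 - 7*u^2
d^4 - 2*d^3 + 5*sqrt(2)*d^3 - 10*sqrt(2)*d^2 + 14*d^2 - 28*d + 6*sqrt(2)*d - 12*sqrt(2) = (d - 2)*(d + sqrt(2))^2*(d + 3*sqrt(2))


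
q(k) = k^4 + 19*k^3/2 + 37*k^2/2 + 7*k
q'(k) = 4*k^3 + 57*k^2/2 + 37*k + 7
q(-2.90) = -25.68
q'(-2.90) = 41.83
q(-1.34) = 4.20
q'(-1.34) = -1.03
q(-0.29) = -0.70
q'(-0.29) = -1.43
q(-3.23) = -40.89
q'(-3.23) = 50.03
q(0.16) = 1.63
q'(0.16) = 13.67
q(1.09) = 43.32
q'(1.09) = 86.37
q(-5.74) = -141.74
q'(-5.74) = -22.85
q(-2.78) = -20.86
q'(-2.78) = 38.46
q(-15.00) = 22620.00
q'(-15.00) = -7635.50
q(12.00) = 39900.00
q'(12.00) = 11467.00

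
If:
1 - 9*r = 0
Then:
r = 1/9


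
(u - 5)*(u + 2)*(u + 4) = u^3 + u^2 - 22*u - 40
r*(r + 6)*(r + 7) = r^3 + 13*r^2 + 42*r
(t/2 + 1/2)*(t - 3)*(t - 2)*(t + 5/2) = t^4/2 - 3*t^3/4 - 9*t^2/2 + 17*t/4 + 15/2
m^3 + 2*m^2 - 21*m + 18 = (m - 3)*(m - 1)*(m + 6)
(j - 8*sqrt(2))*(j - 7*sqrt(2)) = j^2 - 15*sqrt(2)*j + 112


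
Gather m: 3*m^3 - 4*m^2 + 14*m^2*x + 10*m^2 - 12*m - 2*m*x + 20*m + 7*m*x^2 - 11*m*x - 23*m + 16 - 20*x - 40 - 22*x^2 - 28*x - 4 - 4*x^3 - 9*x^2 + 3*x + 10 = 3*m^3 + m^2*(14*x + 6) + m*(7*x^2 - 13*x - 15) - 4*x^3 - 31*x^2 - 45*x - 18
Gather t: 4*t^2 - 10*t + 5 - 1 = 4*t^2 - 10*t + 4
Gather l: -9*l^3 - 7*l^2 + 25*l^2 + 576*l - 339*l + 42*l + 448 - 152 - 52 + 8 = -9*l^3 + 18*l^2 + 279*l + 252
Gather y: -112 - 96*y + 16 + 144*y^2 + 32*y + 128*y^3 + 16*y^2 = 128*y^3 + 160*y^2 - 64*y - 96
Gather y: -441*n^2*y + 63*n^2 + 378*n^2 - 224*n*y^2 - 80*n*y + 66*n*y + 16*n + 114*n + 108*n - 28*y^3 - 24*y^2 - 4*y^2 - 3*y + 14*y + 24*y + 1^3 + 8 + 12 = 441*n^2 + 238*n - 28*y^3 + y^2*(-224*n - 28) + y*(-441*n^2 - 14*n + 35) + 21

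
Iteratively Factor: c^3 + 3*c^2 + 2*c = (c + 2)*(c^2 + c) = c*(c + 2)*(c + 1)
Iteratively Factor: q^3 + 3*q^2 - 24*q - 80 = (q + 4)*(q^2 - q - 20) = (q - 5)*(q + 4)*(q + 4)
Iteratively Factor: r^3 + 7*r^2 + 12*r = (r + 4)*(r^2 + 3*r) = (r + 3)*(r + 4)*(r)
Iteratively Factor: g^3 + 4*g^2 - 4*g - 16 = (g + 2)*(g^2 + 2*g - 8) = (g + 2)*(g + 4)*(g - 2)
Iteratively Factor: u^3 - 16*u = (u + 4)*(u^2 - 4*u) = u*(u + 4)*(u - 4)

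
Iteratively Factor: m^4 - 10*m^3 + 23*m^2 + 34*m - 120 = (m - 3)*(m^3 - 7*m^2 + 2*m + 40) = (m - 5)*(m - 3)*(m^2 - 2*m - 8) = (m - 5)*(m - 4)*(m - 3)*(m + 2)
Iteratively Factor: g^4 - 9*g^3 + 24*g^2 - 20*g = (g - 2)*(g^3 - 7*g^2 + 10*g) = (g - 2)^2*(g^2 - 5*g) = (g - 5)*(g - 2)^2*(g)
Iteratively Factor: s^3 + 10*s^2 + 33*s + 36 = (s + 3)*(s^2 + 7*s + 12) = (s + 3)^2*(s + 4)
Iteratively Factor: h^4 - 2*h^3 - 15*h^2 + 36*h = (h)*(h^3 - 2*h^2 - 15*h + 36) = h*(h - 3)*(h^2 + h - 12) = h*(h - 3)*(h + 4)*(h - 3)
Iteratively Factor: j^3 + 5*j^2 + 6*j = (j)*(j^2 + 5*j + 6) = j*(j + 2)*(j + 3)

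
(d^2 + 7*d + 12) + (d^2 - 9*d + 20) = 2*d^2 - 2*d + 32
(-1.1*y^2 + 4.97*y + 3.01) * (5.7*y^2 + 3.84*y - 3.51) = -6.27*y^4 + 24.105*y^3 + 40.1028*y^2 - 5.8863*y - 10.5651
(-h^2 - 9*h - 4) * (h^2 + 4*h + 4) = -h^4 - 13*h^3 - 44*h^2 - 52*h - 16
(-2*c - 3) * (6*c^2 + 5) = -12*c^3 - 18*c^2 - 10*c - 15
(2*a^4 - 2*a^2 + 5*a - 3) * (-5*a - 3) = -10*a^5 - 6*a^4 + 10*a^3 - 19*a^2 + 9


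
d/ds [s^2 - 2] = 2*s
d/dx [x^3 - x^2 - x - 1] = 3*x^2 - 2*x - 1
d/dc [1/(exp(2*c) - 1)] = -1/(2*sinh(c)^2)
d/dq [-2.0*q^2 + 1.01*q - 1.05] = 1.01 - 4.0*q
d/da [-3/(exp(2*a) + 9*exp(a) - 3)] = (6*exp(a) + 27)*exp(a)/(exp(2*a) + 9*exp(a) - 3)^2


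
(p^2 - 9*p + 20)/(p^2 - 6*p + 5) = (p - 4)/(p - 1)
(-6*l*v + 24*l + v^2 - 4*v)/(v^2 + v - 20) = (-6*l + v)/(v + 5)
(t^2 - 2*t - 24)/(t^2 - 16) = (t - 6)/(t - 4)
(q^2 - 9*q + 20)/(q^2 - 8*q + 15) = (q - 4)/(q - 3)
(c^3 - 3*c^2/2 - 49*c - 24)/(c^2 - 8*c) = c + 13/2 + 3/c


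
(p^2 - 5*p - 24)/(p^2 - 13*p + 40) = (p + 3)/(p - 5)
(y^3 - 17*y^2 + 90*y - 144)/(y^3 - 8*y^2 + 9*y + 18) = (y - 8)/(y + 1)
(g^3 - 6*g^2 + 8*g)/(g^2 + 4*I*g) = (g^2 - 6*g + 8)/(g + 4*I)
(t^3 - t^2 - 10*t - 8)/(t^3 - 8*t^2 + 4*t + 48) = (t + 1)/(t - 6)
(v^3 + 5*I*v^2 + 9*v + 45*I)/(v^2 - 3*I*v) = v + 8*I - 15/v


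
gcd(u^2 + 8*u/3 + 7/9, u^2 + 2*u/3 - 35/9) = u + 7/3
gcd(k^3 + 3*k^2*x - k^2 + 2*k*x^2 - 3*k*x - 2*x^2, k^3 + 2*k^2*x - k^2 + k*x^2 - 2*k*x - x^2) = k^2 + k*x - k - x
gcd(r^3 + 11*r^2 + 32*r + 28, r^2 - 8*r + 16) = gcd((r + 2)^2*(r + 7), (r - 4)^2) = 1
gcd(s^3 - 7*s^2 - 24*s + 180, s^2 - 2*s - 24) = s - 6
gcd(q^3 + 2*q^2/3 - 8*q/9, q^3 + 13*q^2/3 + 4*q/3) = q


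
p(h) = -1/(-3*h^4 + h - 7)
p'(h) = -(12*h^3 - 1)/(-3*h^4 + h - 7)^2 = (1 - 12*h^3)/(3*h^4 - h + 7)^2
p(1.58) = 0.04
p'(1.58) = -0.08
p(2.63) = 0.01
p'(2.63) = -0.01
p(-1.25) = 0.06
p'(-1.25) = 0.10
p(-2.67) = 0.01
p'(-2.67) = 0.01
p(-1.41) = 0.05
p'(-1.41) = 0.08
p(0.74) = 0.14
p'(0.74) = -0.08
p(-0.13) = 0.14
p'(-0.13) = 0.02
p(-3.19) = 0.00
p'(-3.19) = 0.00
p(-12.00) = 0.00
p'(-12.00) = 0.00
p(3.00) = 0.00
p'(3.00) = -0.00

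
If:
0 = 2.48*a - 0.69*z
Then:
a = 0.278225806451613*z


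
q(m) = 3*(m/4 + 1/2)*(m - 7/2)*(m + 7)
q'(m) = 3*(m/4 + 1/2)*(m - 7/2) + 3*(m/4 + 1/2)*(m + 7) + 3*(m - 7/2)*(m + 7)/4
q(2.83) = -23.86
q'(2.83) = 28.24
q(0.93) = -44.79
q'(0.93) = -3.51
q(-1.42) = -11.94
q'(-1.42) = -20.30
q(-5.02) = 38.21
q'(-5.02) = 2.16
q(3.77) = 12.58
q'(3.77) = 49.96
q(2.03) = -40.12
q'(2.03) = 12.89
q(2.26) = -36.69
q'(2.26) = 17.01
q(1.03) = -45.07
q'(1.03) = -2.24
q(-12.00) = -581.25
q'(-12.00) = 211.88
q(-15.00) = -1443.00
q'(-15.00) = 369.38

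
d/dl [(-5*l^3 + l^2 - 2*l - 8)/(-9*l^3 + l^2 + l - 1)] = 2*(2*l^4 - 23*l^3 - 99*l^2 + 7*l + 5)/(81*l^6 - 18*l^5 - 17*l^4 + 20*l^3 - l^2 - 2*l + 1)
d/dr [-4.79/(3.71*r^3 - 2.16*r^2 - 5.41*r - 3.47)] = (53.3127*r^2 - 20.6928*r - 25.9139)/(-3.71*r^3 + 2.16*r^2 + 5.41*r + 3.47)^2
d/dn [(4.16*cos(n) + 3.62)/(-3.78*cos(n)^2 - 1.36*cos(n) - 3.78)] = (-15.7248*cos(n)^2 - 27.3672*cos(n) + 10.8016)*sin(n)/(14.2884*cos(n)^4 + 10.2816*cos(n)^3 + 30.4264*cos(n)^2 + 10.2816*cos(n) + 14.2884)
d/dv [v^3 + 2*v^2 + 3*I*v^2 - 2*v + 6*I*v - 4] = 3*v^2 + v*(4 + 6*I) - 2 + 6*I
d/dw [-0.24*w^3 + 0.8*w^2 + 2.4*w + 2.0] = -0.72*w^2 + 1.6*w + 2.4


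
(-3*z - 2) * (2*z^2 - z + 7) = -6*z^3 - z^2 - 19*z - 14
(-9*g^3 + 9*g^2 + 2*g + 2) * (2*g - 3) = -18*g^4 + 45*g^3 - 23*g^2 - 2*g - 6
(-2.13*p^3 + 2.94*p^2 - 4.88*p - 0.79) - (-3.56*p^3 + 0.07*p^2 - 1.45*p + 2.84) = 1.43*p^3 + 2.87*p^2 - 3.43*p - 3.63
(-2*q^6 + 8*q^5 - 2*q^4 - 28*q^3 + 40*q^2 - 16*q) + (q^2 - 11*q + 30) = -2*q^6 + 8*q^5 - 2*q^4 - 28*q^3 + 41*q^2 - 27*q + 30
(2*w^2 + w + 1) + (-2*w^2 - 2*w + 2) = 3 - w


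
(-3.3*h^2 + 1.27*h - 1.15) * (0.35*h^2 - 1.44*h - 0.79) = -1.155*h^4 + 5.1965*h^3 + 0.3757*h^2 + 0.6527*h + 0.9085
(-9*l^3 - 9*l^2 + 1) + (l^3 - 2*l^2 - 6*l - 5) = -8*l^3 - 11*l^2 - 6*l - 4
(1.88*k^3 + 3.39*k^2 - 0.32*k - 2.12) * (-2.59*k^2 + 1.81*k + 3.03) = -4.8692*k^5 - 5.3773*k^4 + 12.6611*k^3 + 15.1833*k^2 - 4.8068*k - 6.4236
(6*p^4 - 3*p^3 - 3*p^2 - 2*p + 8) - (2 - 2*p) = 6*p^4 - 3*p^3 - 3*p^2 + 6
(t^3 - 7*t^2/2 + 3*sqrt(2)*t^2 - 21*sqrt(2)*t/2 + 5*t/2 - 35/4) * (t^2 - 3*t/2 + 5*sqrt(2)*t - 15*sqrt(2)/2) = t^5 - 5*t^4 + 8*sqrt(2)*t^4 - 40*sqrt(2)*t^3 + 151*t^3/4 - 325*t^2/2 + 109*sqrt(2)*t^2/2 - 125*sqrt(2)*t/2 + 1365*t/8 + 525*sqrt(2)/8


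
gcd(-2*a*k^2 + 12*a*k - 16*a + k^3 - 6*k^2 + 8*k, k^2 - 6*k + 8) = k^2 - 6*k + 8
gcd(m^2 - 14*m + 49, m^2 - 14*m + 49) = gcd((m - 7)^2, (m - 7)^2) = m^2 - 14*m + 49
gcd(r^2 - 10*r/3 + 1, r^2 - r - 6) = r - 3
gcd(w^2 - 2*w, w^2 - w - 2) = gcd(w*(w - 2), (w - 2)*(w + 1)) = w - 2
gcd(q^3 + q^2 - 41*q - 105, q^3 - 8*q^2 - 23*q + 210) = q^2 - 2*q - 35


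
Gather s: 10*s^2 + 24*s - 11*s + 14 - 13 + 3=10*s^2 + 13*s + 4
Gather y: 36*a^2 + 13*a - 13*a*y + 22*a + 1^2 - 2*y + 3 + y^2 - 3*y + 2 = 36*a^2 + 35*a + y^2 + y*(-13*a - 5) + 6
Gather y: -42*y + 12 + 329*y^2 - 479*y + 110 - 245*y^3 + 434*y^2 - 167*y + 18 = -245*y^3 + 763*y^2 - 688*y + 140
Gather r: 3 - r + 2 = 5 - r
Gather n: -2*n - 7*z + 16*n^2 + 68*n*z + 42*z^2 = 16*n^2 + n*(68*z - 2) + 42*z^2 - 7*z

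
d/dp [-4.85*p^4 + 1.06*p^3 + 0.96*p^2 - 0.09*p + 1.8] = -19.4*p^3 + 3.18*p^2 + 1.92*p - 0.09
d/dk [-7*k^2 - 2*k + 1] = -14*k - 2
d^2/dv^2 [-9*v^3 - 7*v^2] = -54*v - 14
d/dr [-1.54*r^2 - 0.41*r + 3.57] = -3.08*r - 0.41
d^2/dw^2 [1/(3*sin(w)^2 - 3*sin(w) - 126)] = (4*sin(w)^4 - 3*sin(w)^3 + 163*sin(w)^2 - 36*sin(w) - 86)/(3*(sin(w) + cos(w)^2 + 41)^3)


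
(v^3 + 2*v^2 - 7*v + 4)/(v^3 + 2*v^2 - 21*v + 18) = (v^2 + 3*v - 4)/(v^2 + 3*v - 18)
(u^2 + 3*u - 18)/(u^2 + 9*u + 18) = (u - 3)/(u + 3)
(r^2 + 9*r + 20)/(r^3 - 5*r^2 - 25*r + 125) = (r + 4)/(r^2 - 10*r + 25)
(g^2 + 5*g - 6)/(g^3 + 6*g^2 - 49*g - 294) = (g - 1)/(g^2 - 49)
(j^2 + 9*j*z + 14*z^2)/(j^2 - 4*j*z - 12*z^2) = (-j - 7*z)/(-j + 6*z)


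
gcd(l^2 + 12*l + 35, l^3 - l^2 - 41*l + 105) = l + 7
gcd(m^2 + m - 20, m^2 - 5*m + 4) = m - 4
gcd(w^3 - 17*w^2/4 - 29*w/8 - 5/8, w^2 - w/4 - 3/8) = w + 1/2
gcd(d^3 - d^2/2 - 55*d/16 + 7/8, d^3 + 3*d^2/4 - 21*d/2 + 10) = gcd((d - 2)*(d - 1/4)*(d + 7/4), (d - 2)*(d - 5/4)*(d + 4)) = d - 2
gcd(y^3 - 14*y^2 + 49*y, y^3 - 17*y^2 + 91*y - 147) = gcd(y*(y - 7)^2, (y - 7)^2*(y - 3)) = y^2 - 14*y + 49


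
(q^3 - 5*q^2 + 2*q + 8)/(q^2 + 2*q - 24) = (q^2 - q - 2)/(q + 6)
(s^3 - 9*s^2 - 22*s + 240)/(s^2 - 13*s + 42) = (s^2 - 3*s - 40)/(s - 7)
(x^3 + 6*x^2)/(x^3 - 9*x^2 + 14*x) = x*(x + 6)/(x^2 - 9*x + 14)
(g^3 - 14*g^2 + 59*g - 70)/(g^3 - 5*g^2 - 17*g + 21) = (g^2 - 7*g + 10)/(g^2 + 2*g - 3)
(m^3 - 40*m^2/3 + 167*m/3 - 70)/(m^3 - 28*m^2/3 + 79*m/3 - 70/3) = (m - 6)/(m - 2)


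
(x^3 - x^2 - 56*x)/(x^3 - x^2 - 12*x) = (-x^2 + x + 56)/(-x^2 + x + 12)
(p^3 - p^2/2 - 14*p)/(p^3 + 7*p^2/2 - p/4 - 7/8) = 4*p*(p - 4)/(4*p^2 - 1)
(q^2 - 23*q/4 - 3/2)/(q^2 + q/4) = (q - 6)/q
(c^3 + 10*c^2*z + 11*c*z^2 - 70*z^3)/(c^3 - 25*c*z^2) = (-c^2 - 5*c*z + 14*z^2)/(c*(-c + 5*z))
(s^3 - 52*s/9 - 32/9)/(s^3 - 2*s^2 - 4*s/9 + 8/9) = (3*s^2 - 2*s - 16)/(3*s^2 - 8*s + 4)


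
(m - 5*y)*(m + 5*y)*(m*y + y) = m^3*y + m^2*y - 25*m*y^3 - 25*y^3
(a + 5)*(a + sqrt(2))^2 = a^3 + 2*sqrt(2)*a^2 + 5*a^2 + 2*a + 10*sqrt(2)*a + 10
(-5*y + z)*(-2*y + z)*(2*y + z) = 20*y^3 - 4*y^2*z - 5*y*z^2 + z^3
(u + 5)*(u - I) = u^2 + 5*u - I*u - 5*I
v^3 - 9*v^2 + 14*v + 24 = (v - 6)*(v - 4)*(v + 1)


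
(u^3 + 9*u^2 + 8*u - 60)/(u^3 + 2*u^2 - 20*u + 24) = (u + 5)/(u - 2)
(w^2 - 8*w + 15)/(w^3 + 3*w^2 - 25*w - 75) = (w - 3)/(w^2 + 8*w + 15)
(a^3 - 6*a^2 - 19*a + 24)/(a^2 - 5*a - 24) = a - 1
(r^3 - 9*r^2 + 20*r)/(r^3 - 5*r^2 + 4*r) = (r - 5)/(r - 1)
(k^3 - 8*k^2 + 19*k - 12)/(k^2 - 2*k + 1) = (k^2 - 7*k + 12)/(k - 1)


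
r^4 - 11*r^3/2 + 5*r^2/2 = r^2*(r - 5)*(r - 1/2)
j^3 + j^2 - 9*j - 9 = (j - 3)*(j + 1)*(j + 3)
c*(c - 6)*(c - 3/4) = c^3 - 27*c^2/4 + 9*c/2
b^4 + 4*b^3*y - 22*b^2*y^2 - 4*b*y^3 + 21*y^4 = (b - 3*y)*(b - y)*(b + y)*(b + 7*y)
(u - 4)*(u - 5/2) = u^2 - 13*u/2 + 10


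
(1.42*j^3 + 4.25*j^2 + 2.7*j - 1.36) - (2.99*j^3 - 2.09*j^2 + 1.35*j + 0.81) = -1.57*j^3 + 6.34*j^2 + 1.35*j - 2.17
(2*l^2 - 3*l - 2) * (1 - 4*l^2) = -8*l^4 + 12*l^3 + 10*l^2 - 3*l - 2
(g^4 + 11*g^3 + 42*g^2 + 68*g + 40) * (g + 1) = g^5 + 12*g^4 + 53*g^3 + 110*g^2 + 108*g + 40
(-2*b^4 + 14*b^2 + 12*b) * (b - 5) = -2*b^5 + 10*b^4 + 14*b^3 - 58*b^2 - 60*b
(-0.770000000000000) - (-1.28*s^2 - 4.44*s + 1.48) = 1.28*s^2 + 4.44*s - 2.25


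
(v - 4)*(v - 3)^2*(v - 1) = v^4 - 11*v^3 + 43*v^2 - 69*v + 36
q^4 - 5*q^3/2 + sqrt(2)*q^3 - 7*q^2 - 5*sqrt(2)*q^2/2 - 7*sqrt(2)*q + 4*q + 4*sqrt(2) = (q - 4)*(q - 1/2)*(q + 2)*(q + sqrt(2))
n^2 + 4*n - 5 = (n - 1)*(n + 5)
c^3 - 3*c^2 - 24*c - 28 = (c - 7)*(c + 2)^2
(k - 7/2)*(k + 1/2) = k^2 - 3*k - 7/4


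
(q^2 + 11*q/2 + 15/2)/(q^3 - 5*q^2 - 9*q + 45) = (q + 5/2)/(q^2 - 8*q + 15)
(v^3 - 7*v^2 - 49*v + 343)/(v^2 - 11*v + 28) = (v^2 - 49)/(v - 4)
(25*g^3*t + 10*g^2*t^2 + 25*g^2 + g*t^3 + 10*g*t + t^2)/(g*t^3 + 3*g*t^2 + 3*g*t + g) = (25*g^3*t + 10*g^2*t^2 + 25*g^2 + g*t^3 + 10*g*t + t^2)/(g*(t^3 + 3*t^2 + 3*t + 1))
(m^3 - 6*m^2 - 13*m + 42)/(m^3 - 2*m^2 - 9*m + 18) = (m - 7)/(m - 3)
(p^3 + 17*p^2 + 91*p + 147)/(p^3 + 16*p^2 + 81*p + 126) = (p + 7)/(p + 6)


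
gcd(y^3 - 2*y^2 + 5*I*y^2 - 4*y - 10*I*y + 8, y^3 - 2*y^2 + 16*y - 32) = y^2 + y*(-2 + 4*I) - 8*I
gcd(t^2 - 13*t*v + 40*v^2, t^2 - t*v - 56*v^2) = t - 8*v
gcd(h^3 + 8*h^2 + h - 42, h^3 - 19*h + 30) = h - 2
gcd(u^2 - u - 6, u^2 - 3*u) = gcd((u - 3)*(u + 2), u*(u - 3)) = u - 3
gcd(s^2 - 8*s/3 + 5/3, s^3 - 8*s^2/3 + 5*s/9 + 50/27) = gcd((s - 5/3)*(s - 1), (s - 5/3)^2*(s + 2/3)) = s - 5/3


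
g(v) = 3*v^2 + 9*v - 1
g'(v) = 6*v + 9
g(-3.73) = 7.17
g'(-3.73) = -13.38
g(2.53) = 40.97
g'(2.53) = 24.18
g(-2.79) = -2.76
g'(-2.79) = -7.74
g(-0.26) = -3.14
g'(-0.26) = 7.44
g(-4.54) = 19.97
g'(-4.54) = -18.24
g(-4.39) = 17.31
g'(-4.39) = -17.34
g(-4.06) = 11.91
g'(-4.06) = -15.36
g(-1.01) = -7.03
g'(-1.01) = 2.94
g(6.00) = 161.00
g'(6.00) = 45.00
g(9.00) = 323.00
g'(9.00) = 63.00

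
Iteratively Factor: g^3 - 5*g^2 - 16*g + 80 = (g + 4)*(g^2 - 9*g + 20) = (g - 4)*(g + 4)*(g - 5)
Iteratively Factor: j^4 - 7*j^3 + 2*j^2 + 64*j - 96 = (j + 3)*(j^3 - 10*j^2 + 32*j - 32) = (j - 4)*(j + 3)*(j^2 - 6*j + 8) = (j - 4)*(j - 2)*(j + 3)*(j - 4)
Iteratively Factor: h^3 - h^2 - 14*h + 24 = (h - 2)*(h^2 + h - 12) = (h - 2)*(h + 4)*(h - 3)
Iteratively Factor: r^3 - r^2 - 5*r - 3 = (r + 1)*(r^2 - 2*r - 3) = (r - 3)*(r + 1)*(r + 1)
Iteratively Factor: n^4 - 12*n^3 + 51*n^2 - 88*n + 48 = (n - 3)*(n^3 - 9*n^2 + 24*n - 16) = (n - 4)*(n - 3)*(n^2 - 5*n + 4) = (n - 4)*(n - 3)*(n - 1)*(n - 4)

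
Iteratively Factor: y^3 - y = (y)*(y^2 - 1) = y*(y + 1)*(y - 1)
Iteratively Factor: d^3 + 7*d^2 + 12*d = (d + 3)*(d^2 + 4*d) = (d + 3)*(d + 4)*(d)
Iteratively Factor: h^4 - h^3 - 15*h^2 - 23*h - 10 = (h + 1)*(h^3 - 2*h^2 - 13*h - 10) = (h + 1)*(h + 2)*(h^2 - 4*h - 5) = (h - 5)*(h + 1)*(h + 2)*(h + 1)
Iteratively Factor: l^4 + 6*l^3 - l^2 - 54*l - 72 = (l + 3)*(l^3 + 3*l^2 - 10*l - 24) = (l + 2)*(l + 3)*(l^2 + l - 12) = (l + 2)*(l + 3)*(l + 4)*(l - 3)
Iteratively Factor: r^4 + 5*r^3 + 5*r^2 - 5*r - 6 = (r - 1)*(r^3 + 6*r^2 + 11*r + 6) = (r - 1)*(r + 1)*(r^2 + 5*r + 6) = (r - 1)*(r + 1)*(r + 2)*(r + 3)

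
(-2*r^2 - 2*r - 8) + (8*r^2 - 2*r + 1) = 6*r^2 - 4*r - 7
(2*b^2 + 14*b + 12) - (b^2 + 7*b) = b^2 + 7*b + 12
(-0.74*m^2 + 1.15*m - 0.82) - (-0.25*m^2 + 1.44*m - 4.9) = -0.49*m^2 - 0.29*m + 4.08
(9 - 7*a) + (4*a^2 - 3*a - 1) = 4*a^2 - 10*a + 8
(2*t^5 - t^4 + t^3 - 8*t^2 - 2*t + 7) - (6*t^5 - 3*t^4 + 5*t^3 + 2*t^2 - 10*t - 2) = -4*t^5 + 2*t^4 - 4*t^3 - 10*t^2 + 8*t + 9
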